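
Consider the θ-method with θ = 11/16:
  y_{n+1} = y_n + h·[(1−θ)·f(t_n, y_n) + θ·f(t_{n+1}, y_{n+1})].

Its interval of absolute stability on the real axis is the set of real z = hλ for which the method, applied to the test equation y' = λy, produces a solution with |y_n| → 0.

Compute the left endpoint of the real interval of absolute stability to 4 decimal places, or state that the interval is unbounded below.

On y'=λy, z=hλ:
  y_{n+1} = y_n + z·[5/16·y_n + 11/16·y_{n+1}] ⇒ (1 − 11/16z)y_{n+1} = (1 + 5/16z)y_n
  Hence R(z) = (1 + 5/16z)/(1 − 11/16z).

Boundary: |R(x)|=1, x<0.
x=-1.31: |R|=0.3108
x=-2: |R|=0.1579
x=-10: |R|=0.2698
x=-100: |R|=0.4337
θ=11/16≥1/2 ⇒ |1+5/16x|<|1−11/16x| ∀x<0 ⇒ stable on all of ℝ⁻.

interval (−∞, 0).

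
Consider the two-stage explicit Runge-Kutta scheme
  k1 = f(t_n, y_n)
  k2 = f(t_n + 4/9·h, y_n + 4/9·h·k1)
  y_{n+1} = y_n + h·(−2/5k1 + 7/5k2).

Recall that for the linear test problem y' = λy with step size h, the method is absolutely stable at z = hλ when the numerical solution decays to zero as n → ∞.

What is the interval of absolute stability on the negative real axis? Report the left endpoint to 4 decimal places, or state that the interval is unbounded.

Set f=λy, z=hλ:
  k1=λy_n ⇒ h·k1=z·y_n;  k2=λ(1+4/9z)y_n ⇒ h·k2=z(1+4/9z)y_n
  y_{n+1}/y_n = 1 − 2/5z + 7/5z(1+4/9z) = 1 + z + 28/45z²
  so R(z) = 1 + z + 28/45z².

Find x<0 with |R(x)|<1.
x=-1.64: |R|=1.0335
R=1: x+28/45x²=0 ⇒ x=−45/28=-1.6071; min R=1−1/(4·28/45)=0.5982>−1
Confirm numerically:
  x=-1.042: |R|=0.63359 <1
  x=-1.036: |R|=0.63183 <1
  x=-1.005: |R|=0.62346 <1
  x=-0.820: |R|=0.59838 <1
  x=-1.891: |R|=1.33399 >1
  x=-1.827: |R|=1.24993 >1
So |R|<1 on (-1.6071, 0).

z∈(-1.6071,0).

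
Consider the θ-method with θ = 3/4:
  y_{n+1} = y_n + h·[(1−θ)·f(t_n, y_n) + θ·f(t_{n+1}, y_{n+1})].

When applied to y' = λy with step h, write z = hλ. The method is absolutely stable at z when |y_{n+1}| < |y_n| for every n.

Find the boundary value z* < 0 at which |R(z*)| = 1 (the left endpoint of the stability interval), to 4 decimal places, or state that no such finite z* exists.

On y'=λy, z=hλ:
  y_{n+1} = y_n + z·[1/4·y_n + 3/4·y_{n+1}] ⇒ (1 − 3/4z)y_{n+1} = (1 + 1/4z)y_n
  Hence R(z) = (1 + 1/4z)/(1 − 3/4z).

Need |R(x)|<1, x<0.
x=-0.49: |R|=0.6417
x=-2: |R|=0.2000
x=-10: |R|=0.1765
x=-100: |R|=0.3158
θ=3/4≥1/2 ⇒ |1+1/4x|<|1−3/4x| ∀x<0 ⇒ stable on all of ℝ⁻.

(−∞, 0) — no finite endpoint.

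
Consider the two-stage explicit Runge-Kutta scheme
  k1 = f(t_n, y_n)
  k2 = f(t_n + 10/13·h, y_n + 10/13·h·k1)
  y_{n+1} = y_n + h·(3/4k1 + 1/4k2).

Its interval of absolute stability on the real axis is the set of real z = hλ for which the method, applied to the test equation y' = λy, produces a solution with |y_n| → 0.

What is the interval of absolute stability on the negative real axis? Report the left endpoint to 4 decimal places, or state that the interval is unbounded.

Test eqn y'=λy, z=hλ:
  k1=λy_n ⇒ h·k1=z·y_n;  k2=λ(1+10/13z)y_n ⇒ h·k2=z(1+10/13z)y_n
  y_{n+1}/y_n = 1 + 3/4z + 1/4z(1+10/13z) = 1 + z + 5/26z²
  ⇒ R(z) = 1 + z + 5/26z².

Boundary: |R(x)|=1, x<0.
x=-0.46: |R|=0.5807
R=1: x+5/26x²=0 ⇒ x=−26/5=-5.2000; min R=1−1/(4·5/26)=-0.3000>−1
Confirm numerically:
  x=-4.934: |R|=0.74761 <1
  x=-2.622: |R|=0.29991 <1
  x=-2.580: |R|=0.29992 <1
  x=-2.445: |R|=0.29538 <1
  x=-5.615: |R|=1.44812 >1
  x=-5.580: |R|=1.40777 >1
  x=-5.262: |R|=1.06274 >1
So |R|<1 on (-5.2000, 0).

z∈(-5.2000,0).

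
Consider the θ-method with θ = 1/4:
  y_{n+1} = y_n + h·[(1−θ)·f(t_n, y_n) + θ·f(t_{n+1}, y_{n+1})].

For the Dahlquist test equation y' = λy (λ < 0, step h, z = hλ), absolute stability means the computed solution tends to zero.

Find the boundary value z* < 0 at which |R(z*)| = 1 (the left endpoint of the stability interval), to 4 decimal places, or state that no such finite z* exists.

On y'=λy, z=hλ:
  y_{n+1} = y_n + z·[3/4·y_n + 1/4·y_{n+1}] ⇒ (1 − 1/4z)y_{n+1} = (1 + 3/4z)y_n
  so R(z) = (1 + 3/4z)/(1 − 1/4z).

Find x<0 with |R(x)|<1.
x=-1.75: |R|=0.2174
R=−1: 1+3/4x = −1+1/4x ⇒ -1/2x=2 ⇒ x=2/(-1/2)=-4.0000
Confirm numerically:
  x=-3.971: |R|=0.99272 <1
  x=-3.901: |R|=0.97494 <1
  x=-3.150: |R|=0.76224 <1
  x=-3.100: |R|=0.74648 <1
  x=-4.574: |R|=1.13389 >1
  x=-4.091: |R|=1.02249 >1
So |R|<1 on (-4.0000, 0).

left endpoint -4.0000.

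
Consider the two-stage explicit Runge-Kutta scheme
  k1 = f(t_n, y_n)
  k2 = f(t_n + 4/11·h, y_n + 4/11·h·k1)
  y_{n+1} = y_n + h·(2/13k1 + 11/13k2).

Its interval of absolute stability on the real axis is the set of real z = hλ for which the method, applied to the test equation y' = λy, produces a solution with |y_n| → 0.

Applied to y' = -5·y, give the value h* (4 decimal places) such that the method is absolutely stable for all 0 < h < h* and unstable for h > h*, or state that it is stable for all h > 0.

Set f=λy, z=hλ:
  k1=λy_n ⇒ h·k1=z·y_n;  k2=λ(1+4/11z)y_n ⇒ h·k2=z(1+4/11z)y_n
  y_{n+1}/y_n = 1 + 2/13z + 11/13z(1+4/11z) = 1 + z + 4/13z²
  Hence R(z) = 1 + z + 4/13z².

Need |R(x)|<1, x<0.
x=-0.56: |R|=0.5365
R=1: x+4/13x²=0 ⇒ x=−13/4=-3.2500; min R=1−1/(4·4/13)=0.1875>−1
Confirm numerically:
  x=-2.389: |R|=0.36710 <1
  x=-2.381: |R|=0.36336 <1
  x=-1.851: |R|=0.20322 <1
  x=-1.832: |R|=0.20068 <1
  x=-3.589: |R|=1.37436 >1
  x=-3.272: |R|=1.02215 >1
Stable set (-3.2500, 0).

(-3.2500,0); λ=-5 ⇒ h* = (13/4)/5 = 0.6500.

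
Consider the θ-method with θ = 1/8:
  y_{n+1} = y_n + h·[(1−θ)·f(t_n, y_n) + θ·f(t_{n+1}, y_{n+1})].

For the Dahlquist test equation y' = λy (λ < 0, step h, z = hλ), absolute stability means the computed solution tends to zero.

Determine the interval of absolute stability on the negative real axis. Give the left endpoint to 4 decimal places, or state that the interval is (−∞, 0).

(-2.6667, 0).

On y'=λy, z=hλ:
  y_{n+1} = y_n + z·[7/8·y_n + 1/8·y_{n+1}] ⇒ (1 − 1/8z)y_{n+1} = (1 + 7/8z)y_n
  so R(z) = (1 + 7/8z)/(1 − 1/8z).

Boundary: |R(x)|=1, x<0.
x=-0.85: |R|=0.2316
R=−1: 1+7/8x = −1+1/8x ⇒ -3/4x=2 ⇒ x=2/(-3/4)=-2.6667
Confirm numerically:
  x=-1.646: |R|=0.36513 <1
  x=-1.415: |R|=0.20234 <1
  x=-1.163: |R|=0.01539 <1
  x=-1.139: |R|=0.00295 <1
  x=-3.227: |R|=1.29946 >1
  x=-2.767: |R|=1.05591 >1
  x=-2.700: |R|=1.01869 >1
So |R|<1 on (-2.6667, 0).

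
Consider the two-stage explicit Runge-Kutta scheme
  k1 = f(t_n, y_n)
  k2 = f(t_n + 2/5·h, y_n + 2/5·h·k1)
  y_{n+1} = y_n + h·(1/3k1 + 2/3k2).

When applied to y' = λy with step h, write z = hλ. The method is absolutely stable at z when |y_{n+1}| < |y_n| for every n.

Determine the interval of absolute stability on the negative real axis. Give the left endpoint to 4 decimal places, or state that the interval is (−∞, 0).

z∈(-3.7500,0).

Test eqn y'=λy, z=hλ:
  k1=λy_n ⇒ h·k1=z·y_n;  k2=λ(1+2/5z)y_n ⇒ h·k2=z(1+2/5z)y_n
  y_{n+1}/y_n = 1 + 1/3z + 2/3z(1+2/5z) = 1 + z + 4/15z²
  ⇒ R(z) = 1 + z + 4/15z².

Need |R(x)|<1, x<0.
x=-0.64: |R|=0.4692
R=1: x+4/15x²=0 ⇒ x=−15/4=-3.7500; min R=1−1/(4·4/15)=0.0625>−1
Confirm numerically:
  x=-3.452: |R|=0.72568 <1
  x=-3.439: |R|=0.71479 <1
  x=-1.955: |R|=0.06421 <1
  x=-4.294: |R|=1.62292 >1
  x=-3.897: |R|=1.15276 >1
Stable set (-3.7500, 0).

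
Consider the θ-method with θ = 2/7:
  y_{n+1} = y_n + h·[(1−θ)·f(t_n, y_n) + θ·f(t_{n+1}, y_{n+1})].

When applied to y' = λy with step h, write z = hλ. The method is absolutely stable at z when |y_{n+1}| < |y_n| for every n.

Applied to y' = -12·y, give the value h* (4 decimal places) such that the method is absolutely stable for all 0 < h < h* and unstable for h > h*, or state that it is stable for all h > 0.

Set f=λy, z=hλ:
  y_{n+1} = y_n + z·[5/7·y_n + 2/7·y_{n+1}] ⇒ (1 − 2/7z)y_{n+1} = (1 + 5/7z)y_n
  so R(z) = (1 + 5/7z)/(1 − 2/7z).

Find x<0 with |R(x)|<1.
x=-0.45: |R|=0.6013
R=−1: 1+5/7x = −1+2/7x ⇒ -3/7x=2 ⇒ x=2/(-3/7)=-4.6667
Confirm numerically:
  x=-3.901: |R|=0.84482 <1
  x=-3.503: |R|=0.75075 <1
  x=-2.843: |R|=0.56874 <1
  x=-5.088: |R|=1.07359 >1
  x=-5.025: |R|=1.06305 >1
Stable set (-4.6667, 0).

(-4.6667,0); λ=-12 ⇒ h* = (14/3)/12 = 0.3889.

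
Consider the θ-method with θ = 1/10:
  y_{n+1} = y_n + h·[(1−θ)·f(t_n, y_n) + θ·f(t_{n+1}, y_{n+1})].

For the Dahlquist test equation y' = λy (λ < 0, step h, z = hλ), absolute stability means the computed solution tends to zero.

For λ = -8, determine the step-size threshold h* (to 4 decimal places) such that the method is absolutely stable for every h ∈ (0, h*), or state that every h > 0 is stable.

Test eqn y'=λy, z=hλ:
  y_{n+1} = y_n + z·[9/10·y_n + 1/10·y_{n+1}] ⇒ (1 − 1/10z)y_{n+1} = (1 + 9/10z)y_n
  ⇒ R(z) = (1 + 9/10z)/(1 − 1/10z).

Solve |R(x)|<1 on ℝ⁻.
x=-0.82: |R|=0.2421
R=−1: 1+9/10x = −1+1/10x ⇒ -4/5x=2 ⇒ x=2/(-4/5)=-2.5000
Confirm numerically:
  x=-2.345: |R|=0.89955 <1
  x=-2.245: |R|=0.83340 <1
  x=-1.825: |R|=0.54334 <1
  x=-1.276: |R|=0.13161 <1
  x=-2.980: |R|=1.29584 >1
  x=-2.846: |R|=1.21548 >1
So |R|<1 on (-2.5000, 0).

(-2.5000,0); λ=-8 ⇒ h* = (5/2)/8 = 0.3125.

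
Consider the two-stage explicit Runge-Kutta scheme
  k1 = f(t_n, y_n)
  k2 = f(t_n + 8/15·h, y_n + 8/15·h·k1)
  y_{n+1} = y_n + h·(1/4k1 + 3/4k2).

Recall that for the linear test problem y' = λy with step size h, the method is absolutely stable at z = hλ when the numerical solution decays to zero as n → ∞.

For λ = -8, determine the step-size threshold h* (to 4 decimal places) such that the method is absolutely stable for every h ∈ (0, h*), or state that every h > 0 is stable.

On y'=λy, z=hλ:
  k1=λy_n ⇒ h·k1=z·y_n;  k2=λ(1+8/15z)y_n ⇒ h·k2=z(1+8/15z)y_n
  y_{n+1}/y_n = 1 + 1/4z + 3/4z(1+8/15z) = 1 + z + 2/5z²
  Hence R(z) = 1 + z + 2/5z².

Solve |R(x)|<1 on ℝ⁻.
x=-1.51: |R|=0.4020
R=1: x+2/5x²=0 ⇒ x=−5/2=-2.5000; min R=1−1/(4·2/5)=0.3750>−1
Confirm numerically:
  x=-2.269: |R|=0.79034 <1
  x=-2.261: |R|=0.78385 <1
  x=-1.085: |R|=0.38589 <1
  x=-1.083: |R|=0.38616 <1
  x=-3.083: |R|=1.71896 >1
  x=-2.733: |R|=1.25472 >1
Stable set (-2.5000, 0).

(-2.5000,0); λ=-8 ⇒ h* = (5/2)/8 = 0.3125.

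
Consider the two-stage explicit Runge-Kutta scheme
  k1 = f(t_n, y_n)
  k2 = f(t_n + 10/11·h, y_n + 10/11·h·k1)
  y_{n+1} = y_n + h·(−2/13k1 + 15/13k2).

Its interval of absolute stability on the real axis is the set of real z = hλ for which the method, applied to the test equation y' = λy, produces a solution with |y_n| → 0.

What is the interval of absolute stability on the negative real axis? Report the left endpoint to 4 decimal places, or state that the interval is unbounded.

(-0.9533, 0).

Set f=λy, z=hλ:
  k1=λy_n ⇒ h·k1=z·y_n;  k2=λ(1+10/11z)y_n ⇒ h·k2=z(1+10/11z)y_n
  y_{n+1}/y_n = 1 − 2/13z + 15/13z(1+10/11z) = 1 + z + 150/143z²
  Hence R(z) = 1 + z + 150/143z².

Need |R(x)|<1, x<0.
x=-0.83: |R|=0.8926
R=1: x+150/143x²=0 ⇒ x=−143/150=-0.9533; min R=1−1/(4·150/143)=0.7617>−1
Confirm numerically:
  x=-0.782: |R|=0.85946 <1
  x=-0.597: |R|=0.77686 <1
  x=-0.569: |R|=0.77061 <1
  x=-0.529: |R|=0.76454 <1
  x=-1.284: |R|=1.44536 >1
  x=-1.249: |R|=1.38736 >1
  x=-1.006: |R|=1.05558 >1
Interval (-0.9533, 0).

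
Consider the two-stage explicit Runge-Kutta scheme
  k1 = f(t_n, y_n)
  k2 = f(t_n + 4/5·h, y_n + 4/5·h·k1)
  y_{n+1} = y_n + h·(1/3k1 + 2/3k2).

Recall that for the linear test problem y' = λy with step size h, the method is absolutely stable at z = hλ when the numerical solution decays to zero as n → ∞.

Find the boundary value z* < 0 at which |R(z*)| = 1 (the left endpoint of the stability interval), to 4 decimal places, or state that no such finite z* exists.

With y'=λy (z=hλ):
  k1=λy_n ⇒ h·k1=z·y_n;  k2=λ(1+4/5z)y_n ⇒ h·k2=z(1+4/5z)y_n
  y_{n+1}/y_n = 1 + 1/3z + 2/3z(1+4/5z) = 1 + z + 8/15z²
  Hence R(z) = 1 + z + 8/15z².

Find x<0 with |R(x)|<1.
x=-1.76: |R|=0.8921
R=1: x+8/15x²=0 ⇒ x=−15/8=-1.8750; min R=1−1/(4·8/15)=0.5312>−1
Confirm numerically:
  x=-1.695: |R|=0.83728 <1
  x=-1.311: |R|=0.60565 <1
  x=-1.094: |R|=0.54431 <1
  x=-2.100: |R|=1.25200 >1
  x=-1.950: |R|=1.07800 >1
Interval (-1.8750, 0).

z* = -1.8750.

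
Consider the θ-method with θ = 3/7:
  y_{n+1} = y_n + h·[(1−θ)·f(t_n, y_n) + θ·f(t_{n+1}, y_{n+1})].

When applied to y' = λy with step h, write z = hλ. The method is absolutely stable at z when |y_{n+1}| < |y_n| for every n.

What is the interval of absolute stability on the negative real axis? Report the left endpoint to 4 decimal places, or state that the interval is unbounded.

(-14.0000, 0).

With y'=λy (z=hλ):
  y_{n+1} = y_n + z·[4/7·y_n + 3/7·y_{n+1}] ⇒ (1 − 3/7z)y_{n+1} = (1 + 4/7z)y_n
  Hence R(z) = (1 + 4/7z)/(1 − 3/7z).

Find x<0 with |R(x)|<1.
x=-1.34: |R|=0.1488
R=−1: 1+4/7x = −1+3/7x ⇒ -1/7x=2 ⇒ x=2/(-1/7)=-14.0000
Confirm numerically:
  x=-12.400: |R|=0.96380 <1
  x=-10.287: |R|=0.90193 <1
  x=-7.624: |R|=0.78656 <1
  x=-14.332: |R|=1.00664 >1
  x=-14.152: |R|=1.00307 >1
Interval (-14.0000, 0).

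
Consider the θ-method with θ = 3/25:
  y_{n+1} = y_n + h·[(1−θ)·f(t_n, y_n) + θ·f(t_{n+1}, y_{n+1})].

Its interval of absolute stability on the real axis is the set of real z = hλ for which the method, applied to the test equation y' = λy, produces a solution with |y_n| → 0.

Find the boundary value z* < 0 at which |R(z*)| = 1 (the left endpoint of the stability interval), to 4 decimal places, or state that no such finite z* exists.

With y'=λy (z=hλ):
  y_{n+1} = y_n + z·[22/25·y_n + 3/25·y_{n+1}] ⇒ (1 − 3/25z)y_{n+1} = (1 + 22/25z)y_n
  ⇒ R(z) = (1 + 22/25z)/(1 − 3/25z).

Solve |R(x)|<1 on ℝ⁻.
x=-0.36: |R|=0.6549
R=−1: 1+22/25x = −1+3/25x ⇒ -19/25x=2 ⇒ x=2/(-19/25)=-2.6316
Confirm numerically:
  x=-2.220: |R|=0.75300 <1
  x=-1.673: |R|=0.39328 <1
  x=-1.282: |R|=0.11107 <1
  x=-1.062: |R|=0.05804 <1
  x=-2.819: |R|=1.10644 >1
  x=-2.769: |R|=1.07839 >1
So |R|<1 on (-2.6316, 0).

z* = -2.6316.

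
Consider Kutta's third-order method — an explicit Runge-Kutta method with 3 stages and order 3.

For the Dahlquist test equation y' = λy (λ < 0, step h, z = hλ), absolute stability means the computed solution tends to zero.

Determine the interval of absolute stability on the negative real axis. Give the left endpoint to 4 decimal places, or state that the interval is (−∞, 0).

Test eqn y'=λy, z=hλ:
  order 3, 3-stage ⇒ R(z)=1+z+z^2/2+z^3/6
  (e.g. R(-0.96)=0.35334, |R|=0.35334)

Boundary: |R(x)|=1, x<0.
x=-0.96: |R|=0.3533
|R(-1.53)|=0.0435 |R(-1.5)|=0.0625 |R(-1.44)|=0.0991
Bisect:
  x_lo=-3.3148 |R|=2.8912  x_hi=-0.2933 |R|=0.7455
  mid=-1.80402 |R|=0.15530 →hi
  mid=-2.55940 |R|=1.07837 →lo
  mid=-2.18171 |R|=0.53255 →hi
  mid=-2.37055 |R|=0.78102 →hi
  mid=-2.46497 |R|=0.92316 →hi
  mid=-2.51219 |R|=0.99908 →hi
  mid=-2.53579 |R|=1.03830 →lo
  mid=-2.52399 |R|=1.01858 →lo
  ...
  [-2.51292,-2.51274] ⇒ x*=-2.5127
Interval (-2.5127, 0).

z∈(-2.5127,0).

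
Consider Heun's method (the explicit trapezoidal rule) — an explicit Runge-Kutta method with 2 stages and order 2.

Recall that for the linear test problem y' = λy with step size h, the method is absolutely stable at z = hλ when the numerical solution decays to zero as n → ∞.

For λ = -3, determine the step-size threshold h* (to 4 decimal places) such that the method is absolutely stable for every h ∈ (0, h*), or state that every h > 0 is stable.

(-2.0000,0); λ=-3 ⇒ h* = 0.6667.

On y'=λy, z=hλ:
  order 2, 2-stage ⇒ R(z)=1+z+z^2/2
  (e.g. R(-0.35)=0.71125, |R|=0.71125)

Need |R(x)|<1, x<0.
x=-0.35: |R|=0.7113
|R(-2.34)|=1.3978 |R(-1.31)|=0.5481 |R(-0.95)|=0.5012
Bisect:
  x_lo=-2.7396 |R|=2.0130  x_hi=-0.0869 |R|=0.9169
  mid=-1.41321 |R|=0.58537 →hi
  mid=-2.07638 |R|=1.07930 →lo
  mid=-1.74479 |R|=0.77736 →hi
  mid=-1.91059 |R|=0.91458 →hi
  mid=-1.99348 |R|=0.99350 →hi
  mid=-2.03493 |R|=1.03554 →lo
  mid=-2.01421 |R|=1.01431 →lo
  mid=-2.00385 |R|=1.00385 →lo
  ...
  [-2.00012,-1.99996] ⇒ x*=-2.0000
Stable set (-2.0000, 0).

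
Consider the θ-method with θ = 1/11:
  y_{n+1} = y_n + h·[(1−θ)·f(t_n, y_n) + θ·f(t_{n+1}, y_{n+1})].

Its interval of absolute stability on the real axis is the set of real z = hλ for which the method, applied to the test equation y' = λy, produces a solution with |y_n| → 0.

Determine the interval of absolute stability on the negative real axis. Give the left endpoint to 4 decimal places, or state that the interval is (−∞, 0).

With y'=λy (z=hλ):
  y_{n+1} = y_n + z·[10/11·y_n + 1/11·y_{n+1}] ⇒ (1 − 1/11z)y_{n+1} = (1 + 10/11z)y_n
  so R(z) = (1 + 10/11z)/(1 − 1/11z).

Boundary: |R(x)|=1, x<0.
x=-1.3: |R|=0.1626
R=−1: 1+10/11x = −1+1/11x ⇒ -9/11x=2 ⇒ x=2/(-9/11)=-2.4444
Confirm numerically:
  x=-2.398: |R|=0.96880 <1
  x=-2.342: |R|=0.93089 <1
  x=-2.079: |R|=0.74853 <1
  x=-2.052: |R|=0.72939 <1
  x=-2.894: |R|=1.29120 >1
  x=-2.587: |R|=1.09443 >1
So |R|<1 on (-2.4444, 0).

(-2.4444, 0).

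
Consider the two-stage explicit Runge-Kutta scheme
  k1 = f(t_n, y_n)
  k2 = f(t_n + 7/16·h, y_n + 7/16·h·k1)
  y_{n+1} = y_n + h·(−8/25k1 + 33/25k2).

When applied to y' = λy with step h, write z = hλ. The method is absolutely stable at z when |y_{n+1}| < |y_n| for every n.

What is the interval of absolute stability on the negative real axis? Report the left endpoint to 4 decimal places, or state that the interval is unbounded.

With y'=λy (z=hλ):
  k1=λy_n ⇒ h·k1=z·y_n;  k2=λ(1+7/16z)y_n ⇒ h·k2=z(1+7/16z)y_n
  y_{n+1}/y_n = 1 − 8/25z + 33/25z(1+7/16z) = 1 + z + 231/400z²
  Hence R(z) = 1 + z + 231/400z².

Need |R(x)|<1, x<0.
x=-1.16: |R|=0.6171
R=1: x+231/400x²=0 ⇒ x=−400/231=-1.7316; min R=1−1/(4·231/400)=0.5671>−1
Confirm numerically:
  x=-1.679: |R|=0.94900 <1
  x=-1.623: |R|=0.89821 <1
  x=-1.554: |R|=0.84061 <1
  x=-0.896: |R|=0.56763 <1
  x=-2.323: |R|=1.79338 >1
  x=-1.949: |R|=1.24469 >1
Interval (-1.7316, 0).

(-1.7316, 0).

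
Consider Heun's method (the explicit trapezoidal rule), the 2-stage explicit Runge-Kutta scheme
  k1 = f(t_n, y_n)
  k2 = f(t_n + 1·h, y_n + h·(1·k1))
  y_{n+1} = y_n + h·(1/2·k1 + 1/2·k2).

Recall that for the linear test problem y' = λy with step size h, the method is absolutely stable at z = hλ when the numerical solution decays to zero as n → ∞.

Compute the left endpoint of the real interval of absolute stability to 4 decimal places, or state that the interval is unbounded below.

left endpoint -2.0000.

On y'=λy, z=hλ:
  order 2, 2-stage ⇒ R(z)=1+z+z^2/2
  (e.g. R(-0.44)=0.65680, |R|=0.65680)

Boundary: |R(x)|=1, x<0.
x=-0.44: |R|=0.6568
|R(-2.18)|=1.1962 |R(-0.65)|=0.5613 |R(-0.6)|=0.5800
Bisect:
  x_lo=-2.5319 |R|=1.6734  x_hi=-0.3672 |R|=0.7002
  mid=-1.44957 |R|=0.60106 →hi
  mid=-1.99075 |R|=0.99079 →hi
  mid=-2.26134 |R|=1.29548 →lo
  mid=-2.12604 |R|=1.13398 →lo
  mid=-2.05839 |R|=1.06010 →lo
  mid=-2.02457 |R|=1.02487 →lo
  mid=-2.00766 |R|=1.00769 →lo
  mid=-1.99920 |R|=0.99920 →hi
  ...
  [-2.00013,-2.00000] ⇒ x*=-2.0000
So |R|<1 on (-2.0000, 0).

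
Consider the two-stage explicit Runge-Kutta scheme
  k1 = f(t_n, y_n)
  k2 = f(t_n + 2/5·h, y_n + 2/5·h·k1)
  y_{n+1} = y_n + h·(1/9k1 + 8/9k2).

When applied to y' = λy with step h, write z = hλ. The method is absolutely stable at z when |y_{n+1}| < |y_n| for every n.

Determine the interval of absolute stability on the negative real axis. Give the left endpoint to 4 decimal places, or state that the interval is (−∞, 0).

On y'=λy, z=hλ:
  k1=λy_n ⇒ h·k1=z·y_n;  k2=λ(1+2/5z)y_n ⇒ h·k2=z(1+2/5z)y_n
  y_{n+1}/y_n = 1 + 1/9z + 8/9z(1+2/5z) = 1 + z + 16/45z²
  ⇒ R(z) = 1 + z + 16/45z².

Solve |R(x)|<1 on ℝ⁻.
x=-1.58: |R|=0.3076
R=1: x+16/45x²=0 ⇒ x=−45/16=-2.8125; min R=1−1/(4·16/45)=0.2969>−1
Confirm numerically:
  x=-2.020: |R|=0.43081 <1
  x=-1.295: |R|=0.30128 <1
  x=-1.253: |R|=0.30523 <1
  x=-1.125: |R|=0.32500 <1
  x=-3.398: |R|=1.70739 >1
  x=-3.306: |R|=1.58009 >1
  x=-3.292: |R|=1.56125 >1
So |R|<1 on (-2.8125, 0).

(-2.8125, 0).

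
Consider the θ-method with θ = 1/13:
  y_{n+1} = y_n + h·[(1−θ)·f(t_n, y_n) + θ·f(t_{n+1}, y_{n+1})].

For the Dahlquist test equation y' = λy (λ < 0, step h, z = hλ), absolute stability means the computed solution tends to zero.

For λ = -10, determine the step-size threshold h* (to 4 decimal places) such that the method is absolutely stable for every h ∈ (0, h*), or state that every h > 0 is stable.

(-2.3636,0); λ=-10 ⇒ h* = (26/11)/10 = 0.2364.

Test eqn y'=λy, z=hλ:
  y_{n+1} = y_n + z·[12/13·y_n + 1/13·y_{n+1}] ⇒ (1 − 1/13z)y_{n+1} = (1 + 12/13z)y_n
  Hence R(z) = (1 + 12/13z)/(1 − 1/13z).

Boundary: |R(x)|=1, x<0.
x=-0.75: |R|=0.2909
R=−1: 1+12/13x = −1+1/13x ⇒ -11/13x=2 ⇒ x=2/(-11/13)=-2.3636
Confirm numerically:
  x=-2.065: |R|=0.78194 <1
  x=-2.020: |R|=0.74834 <1
  x=-1.599: |R|=0.42386 <1
  x=-1.288: |R|=0.17189 <1
  x=-2.842: |R|=1.33216 >1
  x=-2.555: |R|=1.13533 >1
Stable set (-2.3636, 0).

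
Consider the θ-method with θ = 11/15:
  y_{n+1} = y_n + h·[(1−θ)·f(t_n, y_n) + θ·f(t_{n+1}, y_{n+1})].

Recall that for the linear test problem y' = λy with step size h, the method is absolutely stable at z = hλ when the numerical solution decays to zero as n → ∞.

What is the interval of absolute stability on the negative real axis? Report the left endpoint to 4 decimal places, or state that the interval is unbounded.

unbounded; (−∞, 0).

On y'=λy, z=hλ:
  y_{n+1} = y_n + z·[4/15·y_n + 11/15·y_{n+1}] ⇒ (1 − 11/15z)y_{n+1} = (1 + 4/15z)y_n
  ⇒ R(z) = (1 + 4/15z)/(1 − 11/15z).

Boundary: |R(x)|=1, x<0.
x=-1.09: |R|=0.3942
x=-2: |R|=0.1892
x=-10: |R|=0.2000
x=-100: |R|=0.3453
θ=11/15≥1/2 ⇒ |1+4/15x|<|1−11/15x| ∀x<0 ⇒ unbounded interval.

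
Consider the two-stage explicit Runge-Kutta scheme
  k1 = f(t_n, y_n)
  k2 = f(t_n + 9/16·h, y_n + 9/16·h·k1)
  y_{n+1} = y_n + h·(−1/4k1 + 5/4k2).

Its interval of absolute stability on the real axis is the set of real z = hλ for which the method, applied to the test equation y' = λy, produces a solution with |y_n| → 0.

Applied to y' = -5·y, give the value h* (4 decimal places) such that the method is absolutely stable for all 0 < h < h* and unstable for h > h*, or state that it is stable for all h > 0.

Set f=λy, z=hλ:
  k1=λy_n ⇒ h·k1=z·y_n;  k2=λ(1+9/16z)y_n ⇒ h·k2=z(1+9/16z)y_n
  y_{n+1}/y_n = 1 − 1/4z + 5/4z(1+9/16z) = 1 + z + 45/64z²
  R(z) = 1 + z + 45/64z².

Solve |R(x)|<1 on ℝ⁻.
x=-0.69: |R|=0.6448
R=1: x+45/64x²=0 ⇒ x=−64/45=-1.4222; min R=1−1/(4·45/64)=0.6444>−1
Confirm numerically:
  x=-1.371: |R|=0.95062 <1
  x=-1.353: |R|=0.93415 <1
  x=-0.717: |R|=0.64447 <1
  x=-1.927: |R|=1.68393 >1
  x=-1.671: |R|=1.29229 >1
So |R|<1 on (-1.4222, 0).

(-1.4222,0); λ=-5 ⇒ h* = (64/45)/5 = 0.2844.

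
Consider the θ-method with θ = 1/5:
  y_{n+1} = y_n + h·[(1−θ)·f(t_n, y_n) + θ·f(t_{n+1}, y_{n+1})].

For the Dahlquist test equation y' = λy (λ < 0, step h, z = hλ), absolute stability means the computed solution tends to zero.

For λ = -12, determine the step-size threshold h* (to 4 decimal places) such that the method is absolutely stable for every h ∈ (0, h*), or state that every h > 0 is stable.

(-3.3333,0); λ=-12 ⇒ h* = (10/3)/12 = 0.2778.

With y'=λy (z=hλ):
  y_{n+1} = y_n + z·[4/5·y_n + 1/5·y_{n+1}] ⇒ (1 − 1/5z)y_{n+1} = (1 + 4/5z)y_n
  so R(z) = (1 + 4/5z)/(1 − 1/5z).

Solve |R(x)|<1 on ℝ⁻.
x=-0.58: |R|=0.4803
R=−1: 1+4/5x = −1+1/5x ⇒ -3/5x=2 ⇒ x=2/(-3/5)=-3.3333
Confirm numerically:
  x=-2.425: |R|=0.63300 <1
  x=-2.391: |R|=0.61751 <1
  x=-2.058: |R|=0.45792 <1
  x=-3.926: |R|=1.19919 >1
  x=-3.911: |R|=1.19448 >1
  x=-3.387: |R|=1.01920 >1
So |R|<1 on (-3.3333, 0).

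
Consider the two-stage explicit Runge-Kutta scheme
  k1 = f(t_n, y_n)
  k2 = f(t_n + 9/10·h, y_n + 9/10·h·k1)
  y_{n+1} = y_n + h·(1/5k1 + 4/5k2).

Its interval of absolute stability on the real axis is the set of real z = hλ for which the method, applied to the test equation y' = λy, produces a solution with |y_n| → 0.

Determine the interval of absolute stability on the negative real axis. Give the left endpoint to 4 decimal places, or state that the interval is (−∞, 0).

z∈(-1.3889,0).

Test eqn y'=λy, z=hλ:
  k1=λy_n ⇒ h·k1=z·y_n;  k2=λ(1+9/10z)y_n ⇒ h·k2=z(1+9/10z)y_n
  y_{n+1}/y_n = 1 + 1/5z + 4/5z(1+9/10z) = 1 + z + 18/25z²
  R(z) = 1 + z + 18/25z².

Boundary: |R(x)|=1, x<0.
x=-1.69: |R|=1.3664
R=1: x+18/25x²=0 ⇒ x=−25/18=-1.3889; min R=1−1/(4·18/25)=0.6528>−1
Confirm numerically:
  x=-1.115: |R|=0.78012 <1
  x=-0.729: |R|=0.65364 <1
  x=-0.656: |R|=0.65384 <1
  x=-0.650: |R|=0.65420 <1
  x=-1.900: |R|=1.69920 >1
  x=-1.630: |R|=1.28297 >1
Interval (-1.3889, 0).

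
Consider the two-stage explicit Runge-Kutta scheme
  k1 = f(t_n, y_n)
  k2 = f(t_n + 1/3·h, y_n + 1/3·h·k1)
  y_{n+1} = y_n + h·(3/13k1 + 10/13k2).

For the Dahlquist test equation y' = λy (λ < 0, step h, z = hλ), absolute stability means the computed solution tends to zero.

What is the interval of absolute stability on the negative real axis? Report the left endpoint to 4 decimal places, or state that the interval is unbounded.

(-3.9000, 0).

On y'=λy, z=hλ:
  k1=λy_n ⇒ h·k1=z·y_n;  k2=λ(1+1/3z)y_n ⇒ h·k2=z(1+1/3z)y_n
  y_{n+1}/y_n = 1 + 3/13z + 10/13z(1+1/3z) = 1 + z + 10/39z²
  R(z) = 1 + z + 10/39z².

Boundary: |R(x)|=1, x<0.
x=-1.64: |R|=0.0496
R=1: x+10/39x²=0 ⇒ x=−39/10=-3.9000; min R=1−1/(4·10/39)=0.0250>−1
Confirm numerically:
  x=-3.535: |R|=0.66916 <1
  x=-2.092: |R|=0.03017 <1
  x=-2.003: |R|=0.02572 <1
  x=-4.460: |R|=1.64041 >1
  x=-4.308: |R|=1.45068 >1
  x=-4.024: |R|=1.12794 >1
Interval (-3.9000, 0).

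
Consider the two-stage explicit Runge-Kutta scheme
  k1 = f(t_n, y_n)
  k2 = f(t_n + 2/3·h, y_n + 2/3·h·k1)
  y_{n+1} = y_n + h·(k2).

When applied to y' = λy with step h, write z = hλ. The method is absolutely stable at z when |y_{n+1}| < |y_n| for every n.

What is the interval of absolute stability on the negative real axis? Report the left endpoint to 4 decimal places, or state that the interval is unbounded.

(-1.5000, 0).

Test eqn y'=λy, z=hλ:
  k1=λy_n ⇒ h·k1=z·y_n;  k2=λ(1+2/3z)y_n ⇒ h·k2=z(1+2/3z)y_n
  y_{n+1}/y_n = 1 + z(1+2/3z) = 1 + z + 2/3z²
  so R(z) = 1 + z + 2/3z².

Solve |R(x)|<1 on ℝ⁻.
x=-1.54: |R|=1.0411
R=1: x+2/3x²=0 ⇒ x=−3/2=-1.5000; min R=1−1/(4·2/3)=0.6250>−1
Confirm numerically:
  x=-1.000: |R|=0.66667 <1
  x=-0.831: |R|=0.62937 <1
  x=-0.682: |R|=0.62808 <1
  x=-2.082: |R|=1.80782 >1
  x=-1.748: |R|=1.28900 >1
  x=-1.618: |R|=1.12728 >1
Stable set (-1.5000, 0).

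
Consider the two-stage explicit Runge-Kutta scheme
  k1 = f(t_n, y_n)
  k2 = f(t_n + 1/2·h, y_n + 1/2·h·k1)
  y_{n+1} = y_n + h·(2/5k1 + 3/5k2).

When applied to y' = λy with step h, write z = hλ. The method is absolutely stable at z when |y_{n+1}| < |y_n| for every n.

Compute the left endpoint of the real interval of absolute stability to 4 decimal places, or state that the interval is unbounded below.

On y'=λy, z=hλ:
  k1=λy_n ⇒ h·k1=z·y_n;  k2=λ(1+1/2z)y_n ⇒ h·k2=z(1+1/2z)y_n
  y_{n+1}/y_n = 1 + 2/5z + 3/5z(1+1/2z) = 1 + z + 3/10z²
  ⇒ R(z) = 1 + z + 3/10z².

Need |R(x)|<1, x<0.
x=-1.46: |R|=0.1795
R=1: x+3/10x²=0 ⇒ x=−10/3=-3.3333; min R=1−1/(4·3/10)=0.1667>−1
Confirm numerically:
  x=-3.166: |R|=0.84107 <1
  x=-2.996: |R|=0.69680 <1
  x=-2.407: |R|=0.33109 <1
  x=-3.918: |R|=1.68722 >1
  x=-3.653: |R|=1.35032 >1
Interval (-3.3333, 0).

left endpoint -3.3333.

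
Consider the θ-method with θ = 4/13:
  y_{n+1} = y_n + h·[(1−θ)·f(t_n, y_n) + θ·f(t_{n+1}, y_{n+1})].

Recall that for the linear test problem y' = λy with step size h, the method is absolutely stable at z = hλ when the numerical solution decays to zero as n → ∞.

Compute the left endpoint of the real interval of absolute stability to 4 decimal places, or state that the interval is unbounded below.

Test eqn y'=λy, z=hλ:
  y_{n+1} = y_n + z·[9/13·y_n + 4/13·y_{n+1}] ⇒ (1 − 4/13z)y_{n+1} = (1 + 9/13z)y_n
  Hence R(z) = (1 + 9/13z)/(1 − 4/13z).

Find x<0 with |R(x)|<1.
x=-1.79: |R|=0.1543
R=−1: 1+9/13x = −1+4/13x ⇒ -5/13x=2 ⇒ x=2/(-5/13)=-5.2000
Confirm numerically:
  x=-4.666: |R|=0.91568 <1
  x=-4.091: |R|=0.81116 <1
  x=-3.957: |R|=0.78441 <1
  x=-5.509: |R|=1.04410 >1
  x=-5.473: |R|=1.03912 >1
Stable set (-5.2000, 0).

left endpoint -5.2000.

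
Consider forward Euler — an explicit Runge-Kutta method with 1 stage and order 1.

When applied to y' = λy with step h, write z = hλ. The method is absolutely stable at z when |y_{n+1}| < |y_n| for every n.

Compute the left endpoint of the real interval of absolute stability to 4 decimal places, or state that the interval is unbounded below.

left endpoint -2.0000.

With y'=λy (z=hλ):
  order 1, 1-stage ⇒ R(z)=1+z
  (e.g. R(-0.9)=0.10000, |R|=0.10000)

Need |R(x)|<1, x<0.
x=-0.9: |R|=0.1000
|R(-2.17)|=1.1700 |R(-0.57)|=0.4300 |R(-0.55)|=0.4500
Bisect:
  x_lo=-2.3294 |R|=1.3294  x_hi=-0.2361 |R|=0.7639
  mid=-1.28275 |R|=0.28275 →hi
  mid=-1.80607 |R|=0.80607 →hi
  mid=-2.06772 |R|=1.06772 →lo
  mid=-1.93689 |R|=0.93689 →hi
  mid=-2.00231 |R|=1.00231 →lo
  mid=-1.96960 |R|=0.96960 →hi
  mid=-1.98595 |R|=0.98595 →hi
  ...
  [-2.00001,-1.99988] ⇒ x*=-2.0000
So |R|<1 on (-2.0000, 0).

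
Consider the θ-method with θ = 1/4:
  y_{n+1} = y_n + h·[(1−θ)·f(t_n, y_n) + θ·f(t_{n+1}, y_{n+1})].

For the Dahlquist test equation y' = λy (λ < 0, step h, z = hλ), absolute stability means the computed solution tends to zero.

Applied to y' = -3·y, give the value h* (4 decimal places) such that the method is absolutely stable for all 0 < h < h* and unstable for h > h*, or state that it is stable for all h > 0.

On y'=λy, z=hλ:
  y_{n+1} = y_n + z·[3/4·y_n + 1/4·y_{n+1}] ⇒ (1 − 1/4z)y_{n+1} = (1 + 3/4z)y_n
  Hence R(z) = (1 + 3/4z)/(1 − 1/4z).

Boundary: |R(x)|=1, x<0.
x=-1.78: |R|=0.2318
R=−1: 1+3/4x = −1+1/4x ⇒ -1/2x=2 ⇒ x=2/(-1/2)=-4.0000
Confirm numerically:
  x=-3.963: |R|=0.99071 <1
  x=-3.551: |R|=0.88108 <1
  x=-2.487: |R|=0.53353 <1
  x=-2.056: |R|=0.35799 <1
  x=-4.493: |R|=1.11610 >1
  x=-4.410: |R|=1.09750 >1
Interval (-4.0000, 0).

(-4.0000,0); λ=-3 ⇒ h* = (4)/3 = 1.3333.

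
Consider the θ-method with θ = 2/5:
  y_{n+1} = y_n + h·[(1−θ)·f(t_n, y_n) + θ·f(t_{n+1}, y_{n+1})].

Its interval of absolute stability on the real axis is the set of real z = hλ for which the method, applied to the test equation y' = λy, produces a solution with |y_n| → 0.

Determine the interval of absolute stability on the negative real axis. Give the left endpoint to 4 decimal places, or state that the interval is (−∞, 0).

Set f=λy, z=hλ:
  y_{n+1} = y_n + z·[3/5·y_n + 2/5·y_{n+1}] ⇒ (1 − 2/5z)y_{n+1} = (1 + 3/5z)y_n
  Hence R(z) = (1 + 3/5z)/(1 − 2/5z).

Find x<0 with |R(x)|<1.
x=-0.89: |R|=0.3437
R=−1: 1+3/5x = −1+2/5x ⇒ -1/5x=2 ⇒ x=2/(-1/5)=-10.0000
Confirm numerically:
  x=-8.339: |R|=0.92338 <1
  x=-7.169: |R|=0.85360 <1
  x=-5.526: |R|=0.72128 <1
  x=-4.507: |R|=0.60803 <1
  x=-10.368: |R|=1.01430 >1
  x=-10.291: |R|=1.01138 >1
Interval (-10.0000, 0).

(-10.0000, 0).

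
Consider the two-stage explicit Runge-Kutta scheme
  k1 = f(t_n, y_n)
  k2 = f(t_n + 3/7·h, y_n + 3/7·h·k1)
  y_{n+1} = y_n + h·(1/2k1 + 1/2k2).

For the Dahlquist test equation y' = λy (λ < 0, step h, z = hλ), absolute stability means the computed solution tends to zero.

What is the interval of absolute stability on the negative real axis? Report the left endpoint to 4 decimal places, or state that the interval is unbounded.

With y'=λy (z=hλ):
  k1=λy_n ⇒ h·k1=z·y_n;  k2=λ(1+3/7z)y_n ⇒ h·k2=z(1+3/7z)y_n
  y_{n+1}/y_n = 1 + 1/2z + 1/2z(1+3/7z) = 1 + z + 3/14z²
  R(z) = 1 + z + 3/14z².

Solve |R(x)|<1 on ℝ⁻.
x=-0.76: |R|=0.3638
R=1: x+3/14x²=0 ⇒ x=−14/3=-4.6667; min R=1−1/(4·3/14)=-0.1667>−1
Confirm numerically:
  x=-3.245: |R|=0.01143 <1
  x=-2.355: |R|=0.16657 <1
  x=-2.148: |R|=0.15931 <1
  x=-5.192: |R|=1.58447 >1
  x=-5.098: |R|=1.47120 >1
  x=-4.820: |R|=1.15837 >1
So |R|<1 on (-4.6667, 0).

(-4.6667, 0).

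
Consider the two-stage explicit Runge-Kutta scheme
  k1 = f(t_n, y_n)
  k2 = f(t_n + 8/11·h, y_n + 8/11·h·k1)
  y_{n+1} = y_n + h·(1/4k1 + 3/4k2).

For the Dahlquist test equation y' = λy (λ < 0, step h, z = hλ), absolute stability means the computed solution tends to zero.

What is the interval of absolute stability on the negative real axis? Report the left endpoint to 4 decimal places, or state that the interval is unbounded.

(-1.8333, 0).

Set f=λy, z=hλ:
  k1=λy_n ⇒ h·k1=z·y_n;  k2=λ(1+8/11z)y_n ⇒ h·k2=z(1+8/11z)y_n
  y_{n+1}/y_n = 1 + 1/4z + 3/4z(1+8/11z) = 1 + z + 6/11z²
  Hence R(z) = 1 + z + 6/11z².

Solve |R(x)|<1 on ℝ⁻.
x=-1.38: |R|=0.6588
R=1: x+6/11x²=0 ⇒ x=−11/6=-1.8333; min R=1−1/(4·6/11)=0.5417>−1
Confirm numerically:
  x=-1.249: |R|=0.60191 <1
  x=-1.038: |R|=0.54970 <1
  x=-1.004: |R|=0.54583 <1
  x=-0.811: |R|=0.54776 <1
  x=-2.287: |R|=1.56593 >1
  x=-2.110: |R|=1.31842 >1
  x=-2.041: |R|=1.23119 >1
Stable set (-1.8333, 0).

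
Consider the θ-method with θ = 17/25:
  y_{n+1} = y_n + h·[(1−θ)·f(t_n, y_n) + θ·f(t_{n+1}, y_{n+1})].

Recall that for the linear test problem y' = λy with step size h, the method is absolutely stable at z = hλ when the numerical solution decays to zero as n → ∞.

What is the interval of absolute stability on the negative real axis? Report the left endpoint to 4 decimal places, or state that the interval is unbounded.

unbounded; (−∞, 0).

Test eqn y'=λy, z=hλ:
  y_{n+1} = y_n + z·[8/25·y_n + 17/25·y_{n+1}] ⇒ (1 − 17/25z)y_{n+1} = (1 + 8/25z)y_n
  Hence R(z) = (1 + 8/25z)/(1 − 17/25z).

Find x<0 with |R(x)|<1.
x=-1.3: |R|=0.3100
x=-2: |R|=0.1525
x=-10: |R|=0.2821
x=-100: |R|=0.4493
θ=17/25≥1/2 ⇒ |1+8/25x|<|1−17/25x| ∀x<0 ⇒ unbounded interval.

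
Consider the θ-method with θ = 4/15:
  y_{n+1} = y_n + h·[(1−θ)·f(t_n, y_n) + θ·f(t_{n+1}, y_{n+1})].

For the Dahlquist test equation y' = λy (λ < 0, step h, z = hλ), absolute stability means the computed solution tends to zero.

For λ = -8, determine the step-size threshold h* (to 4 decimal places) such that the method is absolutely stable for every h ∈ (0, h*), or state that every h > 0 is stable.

With y'=λy (z=hλ):
  y_{n+1} = y_n + z·[11/15·y_n + 4/15·y_{n+1}] ⇒ (1 − 4/15z)y_{n+1} = (1 + 11/15z)y_n
  ⇒ R(z) = (1 + 11/15z)/(1 − 4/15z).

Boundary: |R(x)|=1, x<0.
x=-1.03: |R|=0.1919
R=−1: 1+11/15x = −1+4/15x ⇒ -7/15x=2 ⇒ x=2/(-7/15)=-4.2857
Confirm numerically:
  x=-2.453: |R|=0.48295 <1
  x=-1.995: |R|=0.30222 <1
  x=-1.867: |R|=0.24644 <1
  x=-1.742: |R|=0.18946 <1
  x=-4.680: |R|=1.08185 >1
  x=-4.618: |R|=1.06949 >1
Stable set (-4.2857, 0).

(-4.2857,0); λ=-8 ⇒ h* = (30/7)/8 = 0.5357.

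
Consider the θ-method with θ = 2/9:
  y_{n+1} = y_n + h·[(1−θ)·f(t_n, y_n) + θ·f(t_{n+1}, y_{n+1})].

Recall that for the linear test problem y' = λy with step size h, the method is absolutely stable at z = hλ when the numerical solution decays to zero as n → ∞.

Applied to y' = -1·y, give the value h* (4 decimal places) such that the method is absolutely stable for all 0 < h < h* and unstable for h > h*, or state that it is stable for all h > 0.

(-3.6000,0); λ=-1 ⇒ h* = (18/5)/1 = 3.6000.

Test eqn y'=λy, z=hλ:
  y_{n+1} = y_n + z·[7/9·y_n + 2/9·y_{n+1}] ⇒ (1 − 2/9z)y_{n+1} = (1 + 7/9z)y_n
  R(z) = (1 + 7/9z)/(1 − 2/9z).

Find x<0 with |R(x)|<1.
x=-1.31: |R|=0.0146
R=−1: 1+7/9x = −1+2/9x ⇒ -5/9x=2 ⇒ x=2/(-5/9)=-3.6000
Confirm numerically:
  x=-2.305: |R|=0.52425 <1
  x=-2.298: |R|=0.52118 <1
  x=-2.107: |R|=0.43507 <1
  x=-1.522: |R|=0.13733 <1
  x=-4.057: |R|=1.13352 >1
  x=-3.934: |R|=1.09900 >1
  x=-3.763: |R|=1.04932 >1
Stable set (-3.6000, 0).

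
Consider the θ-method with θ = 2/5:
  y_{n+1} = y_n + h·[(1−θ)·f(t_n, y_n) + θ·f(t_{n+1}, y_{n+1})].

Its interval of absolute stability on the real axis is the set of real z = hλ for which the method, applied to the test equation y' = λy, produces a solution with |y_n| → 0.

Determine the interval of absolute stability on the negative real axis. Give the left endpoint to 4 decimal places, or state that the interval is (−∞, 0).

With y'=λy (z=hλ):
  y_{n+1} = y_n + z·[3/5·y_n + 2/5·y_{n+1}] ⇒ (1 − 2/5z)y_{n+1} = (1 + 3/5z)y_n
  ⇒ R(z) = (1 + 3/5z)/(1 − 2/5z).

Boundary: |R(x)|=1, x<0.
x=-0.75: |R|=0.4231
R=−1: 1+3/5x = −1+2/5x ⇒ -1/5x=2 ⇒ x=2/(-1/5)=-10.0000
Confirm numerically:
  x=-9.345: |R|=0.97235 <1
  x=-7.784: |R|=0.89226 <1
  x=-5.068: |R|=0.67415 <1
  x=-10.248: |R|=1.00973 >1
  x=-10.173: |R|=1.00683 >1
  x=-10.114: |R|=1.00452 >1
Interval (-10.0000, 0).

z∈(-10.0000,0).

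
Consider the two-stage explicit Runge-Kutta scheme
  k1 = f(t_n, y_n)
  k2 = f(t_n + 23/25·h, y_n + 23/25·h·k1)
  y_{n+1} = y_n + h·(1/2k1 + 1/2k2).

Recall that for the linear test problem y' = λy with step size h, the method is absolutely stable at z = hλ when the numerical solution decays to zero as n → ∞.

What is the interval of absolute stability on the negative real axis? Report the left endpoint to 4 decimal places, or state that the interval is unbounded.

With y'=λy (z=hλ):
  k1=λy_n ⇒ h·k1=z·y_n;  k2=λ(1+23/25z)y_n ⇒ h·k2=z(1+23/25z)y_n
  y_{n+1}/y_n = 1 + 1/2z + 1/2z(1+23/25z) = 1 + z + 23/50z²
  so R(z) = 1 + z + 23/50z².

Boundary: |R(x)|=1, x<0.
x=-0.94: |R|=0.4665
R=1: x+23/50x²=0 ⇒ x=−50/23=-2.1739; min R=1−1/(4·23/50)=0.4565>−1
Confirm numerically:
  x=-1.974: |R|=0.81847 <1
  x=-1.184: |R|=0.46085 <1
  x=-0.877: |R|=0.47680 <1
  x=-2.495: |R|=1.36851 >1
  x=-2.400: |R|=1.24960 >1
  x=-2.384: |R|=1.23039 >1
So |R|<1 on (-2.1739, 0).

z∈(-2.1739,0).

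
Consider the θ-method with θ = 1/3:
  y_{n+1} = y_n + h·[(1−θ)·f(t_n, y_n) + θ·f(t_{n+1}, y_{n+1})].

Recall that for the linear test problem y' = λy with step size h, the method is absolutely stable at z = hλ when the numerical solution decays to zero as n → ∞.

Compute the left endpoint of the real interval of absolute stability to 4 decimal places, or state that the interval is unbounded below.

left endpoint -6.0000.

On y'=λy, z=hλ:
  y_{n+1} = y_n + z·[2/3·y_n + 1/3·y_{n+1}] ⇒ (1 − 1/3z)y_{n+1} = (1 + 2/3z)y_n
  ⇒ R(z) = (1 + 2/3z)/(1 − 1/3z).

Find x<0 with |R(x)|<1.
x=-0.71: |R|=0.4259
R=−1: 1+2/3x = −1+1/3x ⇒ -1/3x=2 ⇒ x=2/(-1/3)=-6.0000
Confirm numerically:
  x=-5.816: |R|=0.97913 <1
  x=-3.035: |R|=0.50870 <1
  x=-2.457: |R|=0.35074 <1
  x=-6.586: |R|=1.06113 >1
  x=-6.238: |R|=1.02576 >1
Stable set (-6.0000, 0).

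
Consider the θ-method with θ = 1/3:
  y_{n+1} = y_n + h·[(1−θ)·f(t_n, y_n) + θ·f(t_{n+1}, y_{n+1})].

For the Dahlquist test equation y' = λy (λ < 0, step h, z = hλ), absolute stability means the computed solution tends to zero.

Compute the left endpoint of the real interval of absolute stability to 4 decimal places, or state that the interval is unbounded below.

With y'=λy (z=hλ):
  y_{n+1} = y_n + z·[2/3·y_n + 1/3·y_{n+1}] ⇒ (1 − 1/3z)y_{n+1} = (1 + 2/3z)y_n
  so R(z) = (1 + 2/3z)/(1 − 1/3z).

Find x<0 with |R(x)|<1.
x=-0.45: |R|=0.6087
R=−1: 1+2/3x = −1+1/3x ⇒ -1/3x=2 ⇒ x=2/(-1/3)=-6.0000
Confirm numerically:
  x=-4.862: |R|=0.85525 <1
  x=-2.942: |R|=0.48536 <1
  x=-2.635: |R|=0.40284 <1
  x=-6.385: |R|=1.04102 >1
  x=-6.352: |R|=1.03764 >1
  x=-6.089: |R|=1.00979 >1
Interval (-6.0000, 0).

z* = -6.0000.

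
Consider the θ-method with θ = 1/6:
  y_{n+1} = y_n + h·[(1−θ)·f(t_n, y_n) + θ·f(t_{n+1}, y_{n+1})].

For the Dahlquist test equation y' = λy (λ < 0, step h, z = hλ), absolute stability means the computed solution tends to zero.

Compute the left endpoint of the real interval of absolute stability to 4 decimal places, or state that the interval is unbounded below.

left endpoint -3.0000.

With y'=λy (z=hλ):
  y_{n+1} = y_n + z·[5/6·y_n + 1/6·y_{n+1}] ⇒ (1 − 1/6z)y_{n+1} = (1 + 5/6z)y_n
  R(z) = (1 + 5/6z)/(1 − 1/6z).

Need |R(x)|<1, x<0.
x=-1.15: |R|=0.0350
R=−1: 1+5/6x = −1+1/6x ⇒ -2/3x=2 ⇒ x=2/(-2/3)=-3.0000
Confirm numerically:
  x=-2.588: |R|=0.80810 <1
  x=-1.914: |R|=0.45110 <1
  x=-1.516: |R|=0.21022 <1
  x=-1.305: |R|=0.07187 <1
  x=-3.456: |R|=1.19289 >1
  x=-3.108: |R|=1.04743 >1
Stable set (-3.0000, 0).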